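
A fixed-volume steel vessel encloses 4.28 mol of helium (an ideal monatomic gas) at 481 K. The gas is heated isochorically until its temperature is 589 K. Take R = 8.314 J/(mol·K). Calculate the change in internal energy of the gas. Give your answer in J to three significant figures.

ΔU ≈ 5760 J

Constant volume ⇒ W = 0, so Q = ΔU = nCᵥΔT with Cᵥ = 3R/2 = 12.47 J/(mol·K).
ΔU = (4.28)(12.47)(589 − 481) = 5765 J.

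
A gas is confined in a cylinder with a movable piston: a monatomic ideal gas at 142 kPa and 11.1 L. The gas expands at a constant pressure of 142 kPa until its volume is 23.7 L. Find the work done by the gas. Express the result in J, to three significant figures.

Isobaric: W = P ΔV.
W = (142 kPa)(23.7 − 11.1 L) = (142)(12.6) = 1789 J.

W ≈ 1790 J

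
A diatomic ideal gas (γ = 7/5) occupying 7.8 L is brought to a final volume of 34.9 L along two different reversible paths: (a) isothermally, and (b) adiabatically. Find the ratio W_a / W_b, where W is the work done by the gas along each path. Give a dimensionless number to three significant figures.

W_a / W_b ≈ 1.33

Path (a) isothermal: W = P₁V₁ ln(V₂/V₁) → W_a/(P₁V₁) = 1.498.
Path (b) adiabatic: W = P₁V₁(1 − (V₁/V₂)^(γ−1))/(γ−1) → W_b/(P₁V₁) = 1.127.
W_a / W_b = 1.498 / 1.127 = 1.329.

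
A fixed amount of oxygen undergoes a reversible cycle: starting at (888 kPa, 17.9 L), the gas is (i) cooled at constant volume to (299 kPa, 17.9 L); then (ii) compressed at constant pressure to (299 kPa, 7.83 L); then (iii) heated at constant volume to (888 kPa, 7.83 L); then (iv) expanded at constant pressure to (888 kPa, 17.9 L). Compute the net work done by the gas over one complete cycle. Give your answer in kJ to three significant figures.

W_net ≈ 5.93 kJ

Constant-volume legs do no work.
W(ii) = (299)(7.83 − 17.9) = -3011 J; W(iv) = (888)(17.9 − 7.83) = 8942 J.
W_net = -3011 + 8942 = 5931 J (the clockwise enclosed area).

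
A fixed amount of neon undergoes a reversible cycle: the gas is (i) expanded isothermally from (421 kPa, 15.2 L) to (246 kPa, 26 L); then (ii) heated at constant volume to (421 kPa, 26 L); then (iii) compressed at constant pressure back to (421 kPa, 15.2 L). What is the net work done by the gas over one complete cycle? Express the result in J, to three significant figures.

W_net ≈ -1110 J

Leg (i): W = PᵢVᵢ ln(V_f/Vᵢ) = (6399) ln(26/15.2) = 3435 J.
Leg (ii): W = 0.
Leg (iii): W = PΔV = (421)(15.2 − 26) = -4547 J.
W_net = 3435 − 4547 = -1112 J.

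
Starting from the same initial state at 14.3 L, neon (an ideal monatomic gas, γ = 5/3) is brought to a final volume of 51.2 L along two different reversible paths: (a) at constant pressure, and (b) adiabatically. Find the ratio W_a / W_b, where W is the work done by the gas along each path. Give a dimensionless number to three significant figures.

Path (a) isobaric: W = P₁(V₂ − V₁) → W_a/(P₁V₁) = 2.58.
Path (b) adiabatic: W = P₁V₁(1 − (V₁/V₂)^(γ−1))/(γ−1) → W_b/(P₁V₁) = 0.8591.
W_a / W_b = 2.58 / 0.8591 = 3.004.

W_a / W_b ≈ 3.00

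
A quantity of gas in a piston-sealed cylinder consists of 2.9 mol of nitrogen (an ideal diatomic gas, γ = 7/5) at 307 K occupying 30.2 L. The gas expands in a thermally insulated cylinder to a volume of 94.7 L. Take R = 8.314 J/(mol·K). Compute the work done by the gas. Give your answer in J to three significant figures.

Adiabatic: TV^(γ−1) = const with γ = 7/5.
T₂ = T₁ (V₁/V₂)^(γ−1) = 307 × (30.2/94.7)^0.4 = 307 × 0.6331 = 194.4 K.
W_by = nCᵥ(T₁ − T₂) = (2.9)(20.79)(307 − 194.4) = 6790 J.

W ≈ 6790 J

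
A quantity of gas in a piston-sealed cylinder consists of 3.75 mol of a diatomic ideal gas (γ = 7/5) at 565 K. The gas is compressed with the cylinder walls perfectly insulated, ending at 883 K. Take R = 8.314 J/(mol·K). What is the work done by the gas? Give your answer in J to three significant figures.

Adiabatic ⇒ Q = 0, so W_by = −ΔU = nCᵥ(T₁ − T₂).
Cᵥ = 5R/2 = 20.79 J/(mol·K).
W = (3.75)(20.79)(565 − 883) = -24786 J.

W ≈ -24800 J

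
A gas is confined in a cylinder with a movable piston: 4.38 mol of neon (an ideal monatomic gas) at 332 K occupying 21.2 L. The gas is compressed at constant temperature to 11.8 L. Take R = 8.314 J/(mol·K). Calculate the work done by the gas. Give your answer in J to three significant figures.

Isothermal: W = nRT ln(V₂/V₁).
W = (4.38)(8.314)(332) × ln(11.8/21.2)
  = 12090 × -0.5859
W_by_gas = -7083 J.

W ≈ -7080 J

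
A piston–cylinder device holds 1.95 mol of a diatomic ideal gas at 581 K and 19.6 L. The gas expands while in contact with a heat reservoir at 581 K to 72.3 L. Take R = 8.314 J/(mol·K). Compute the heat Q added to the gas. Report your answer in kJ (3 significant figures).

Q ≈ 12.3 kJ

Isothermal ⇒ ΔU = 0, so Q = W = nRT ln(V₂/V₁).
Q = (1.95)(8.314)(581) ln(72.3/19.6) = 9419 × 1.305 = 12295 J.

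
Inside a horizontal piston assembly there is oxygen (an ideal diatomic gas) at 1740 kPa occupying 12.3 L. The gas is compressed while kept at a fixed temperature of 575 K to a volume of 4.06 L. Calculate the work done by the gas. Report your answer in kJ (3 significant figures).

Isothermal: W = nRT ln(V₂/V₁) = P₁V₁ ln(V₂/V₁).
P₁V₁ = (1740 kPa)(12.3 L) = 21402 J.
W = 21402 × ln(4.06/12.3) = 21402 × -1.108
W_by_gas = -23722 J.

W ≈ -23.7 kJ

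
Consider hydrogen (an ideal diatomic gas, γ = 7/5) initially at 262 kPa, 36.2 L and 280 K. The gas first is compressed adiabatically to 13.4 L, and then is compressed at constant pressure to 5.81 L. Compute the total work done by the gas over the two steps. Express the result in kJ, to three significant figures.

W_total ≈ -19.6 kJ

Step 1 (adiabatic): W = (P₁V₁ − P₂V₂)/(γ−1) = (9484 − 14114)/0.4 = -11574 J.
After step 1: P = 1053 kPa, V = 13.4 L, T = 416.7 K.
Step 2 (isobaric): W = PΔV = (1053 kPa)(5.81 − 13.4 L) = -7994 J.
W_total = -11574 − 7994 = -19569 J.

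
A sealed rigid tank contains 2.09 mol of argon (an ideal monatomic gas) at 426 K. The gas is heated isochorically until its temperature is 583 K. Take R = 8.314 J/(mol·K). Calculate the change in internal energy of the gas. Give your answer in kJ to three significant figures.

Constant volume ⇒ W = 0, so Q = ΔU = nCᵥΔT with Cᵥ = 3R/2 = 12.47 J/(mol·K).
ΔU = (2.09)(12.47)(583 − 426) = 4092 J.

ΔU ≈ 4.09 kJ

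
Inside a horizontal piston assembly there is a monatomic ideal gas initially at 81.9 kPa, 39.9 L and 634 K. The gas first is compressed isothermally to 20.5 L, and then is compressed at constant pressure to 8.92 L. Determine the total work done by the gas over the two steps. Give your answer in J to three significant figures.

Step 1 (isothermal): W = P₁V₁ ln(V₂/V₁) = (3268) ln(20.5/39.9) = -2176 J.
After step 1: P = 159.4 kPa, V = 20.5 L, T = 634 K.
Step 2 (isobaric): W = PΔV = (159.4 kPa)(8.92 − 20.5 L) = -1846 J.
W_total = -2176 − 1846 = -4022 J.

W_total ≈ -4020 J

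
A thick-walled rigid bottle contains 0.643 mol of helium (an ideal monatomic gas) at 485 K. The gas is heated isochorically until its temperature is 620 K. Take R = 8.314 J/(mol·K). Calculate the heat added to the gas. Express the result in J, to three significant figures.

Q ≈ 1080 J

Constant volume ⇒ W = 0, so Q = ΔU = nCᵥΔT with Cᵥ = 3R/2 = 12.47 J/(mol·K).
ΔU = (0.643)(12.47)(620 − 485) = 1083 J.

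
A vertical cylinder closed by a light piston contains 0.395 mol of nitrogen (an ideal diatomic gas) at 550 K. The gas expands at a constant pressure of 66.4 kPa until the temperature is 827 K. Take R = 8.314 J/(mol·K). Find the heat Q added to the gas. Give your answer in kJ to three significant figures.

Q ≈ 3.18 kJ

Isobaric: W = nRΔT = (0.395)(8.314)(277) = 909.7 J.
ΔU = nCᵥΔT with Cᵥ = 5R/2: ΔU = (0.395)(20.79)(277) = 2274 J.
Q = ΔU + W = 2274 + 909.7 = 3184 J.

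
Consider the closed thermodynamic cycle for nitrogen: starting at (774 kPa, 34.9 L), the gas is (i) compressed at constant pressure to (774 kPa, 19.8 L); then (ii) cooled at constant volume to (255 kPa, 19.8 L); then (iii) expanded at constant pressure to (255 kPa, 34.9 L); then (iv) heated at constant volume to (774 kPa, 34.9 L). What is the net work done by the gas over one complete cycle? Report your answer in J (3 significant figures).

W_net ≈ -7840 J

Constant-volume legs do no work.
W(i) = (774)(19.8 − 34.9) = -11687 J; W(iii) = (255)(34.9 − 19.8) = 3850 J.
W_net = -11687 + 3850 = -7837 J (the counter-clockwise enclosed area).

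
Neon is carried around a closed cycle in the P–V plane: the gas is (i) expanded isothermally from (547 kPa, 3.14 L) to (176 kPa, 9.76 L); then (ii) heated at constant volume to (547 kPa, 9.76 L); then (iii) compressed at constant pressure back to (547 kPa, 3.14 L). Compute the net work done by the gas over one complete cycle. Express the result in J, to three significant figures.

Leg (i): W = PᵢVᵢ ln(V_f/Vᵢ) = (1718) ln(9.76/3.14) = 1948 J.
Leg (ii): W = 0.
Leg (iii): W = PΔV = (547)(3.14 − 9.76) = -3621 J.
W_net = 1948 − 3621 = -1673 J.

W_net ≈ -1670 J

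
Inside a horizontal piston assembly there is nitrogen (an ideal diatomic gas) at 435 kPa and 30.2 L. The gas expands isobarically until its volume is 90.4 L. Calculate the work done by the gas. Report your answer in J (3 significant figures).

Isobaric: W = P ΔV.
W = (435 kPa)(90.4 − 30.2 L) = (435)(60.2) = 26187 J.

W ≈ 26200 J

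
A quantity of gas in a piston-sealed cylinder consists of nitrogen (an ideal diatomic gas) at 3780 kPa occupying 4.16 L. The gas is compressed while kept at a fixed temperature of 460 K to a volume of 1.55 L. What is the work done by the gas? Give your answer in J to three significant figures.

W ≈ -15500 J

Isothermal: W = nRT ln(V₂/V₁) = P₁V₁ ln(V₂/V₁).
P₁V₁ = (3780 kPa)(4.16 L) = 15725 J.
W = 15725 × ln(1.55/4.16) = 15725 × -0.9873
W_by_gas = -15524 J.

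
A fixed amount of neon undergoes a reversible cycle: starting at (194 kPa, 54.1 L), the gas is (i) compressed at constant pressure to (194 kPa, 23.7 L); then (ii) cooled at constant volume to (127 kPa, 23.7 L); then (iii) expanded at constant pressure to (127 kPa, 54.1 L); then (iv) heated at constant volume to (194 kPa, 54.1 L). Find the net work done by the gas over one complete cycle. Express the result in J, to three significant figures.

W_net ≈ -2040 J

Constant-volume legs do no work.
W(i) = (194)(23.7 − 54.1) = -5898 J; W(iii) = (127)(54.1 − 23.7) = 3861 J.
W_net = -5898 + 3861 = -2037 J (the counter-clockwise enclosed area).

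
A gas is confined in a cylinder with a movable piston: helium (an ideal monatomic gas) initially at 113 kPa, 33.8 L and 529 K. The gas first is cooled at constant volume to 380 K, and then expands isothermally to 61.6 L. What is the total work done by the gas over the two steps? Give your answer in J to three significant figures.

W_total ≈ 1650 J

Step 1 (isochoric): W = 0 (constant volume).
After step 1: P = 81.17 kPa (V unchanged).
Step 2 (isothermal): W = P₁V₁ ln(V₂/V₁) = (2744) ln(61.6/33.8) = 1647 J.
W_total = 0 + 1647 = 1647 J.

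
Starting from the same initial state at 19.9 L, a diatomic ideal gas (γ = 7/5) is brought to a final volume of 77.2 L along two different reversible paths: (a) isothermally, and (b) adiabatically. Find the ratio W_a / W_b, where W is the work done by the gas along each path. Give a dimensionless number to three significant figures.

Path (a) isothermal: W = P₁V₁ ln(V₂/V₁) → W_a/(P₁V₁) = 1.356.
Path (b) adiabatic: W = P₁V₁(1 − (V₁/V₂)^(γ−1))/(γ−1) → W_b/(P₁V₁) = 1.046.
W_a / W_b = 1.356 / 1.046 = 1.296.

W_a / W_b ≈ 1.30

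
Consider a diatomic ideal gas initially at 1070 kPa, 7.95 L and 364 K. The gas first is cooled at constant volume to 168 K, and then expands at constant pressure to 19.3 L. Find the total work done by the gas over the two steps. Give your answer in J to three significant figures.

Step 1 (isochoric): W = 0 (constant volume).
After step 1: P = 493.8 kPa (V unchanged).
Step 2 (isobaric): W = PΔV = (493.8 kPa)(19.3 − 7.95 L) = 5605 J.
W_total = 0 + 5605 = 5605 J.

W_total ≈ 5610 J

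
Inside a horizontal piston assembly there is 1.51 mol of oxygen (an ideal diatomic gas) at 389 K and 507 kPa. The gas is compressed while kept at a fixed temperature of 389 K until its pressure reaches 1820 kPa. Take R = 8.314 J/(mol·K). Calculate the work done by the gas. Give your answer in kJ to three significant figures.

Isothermal process: W = nRT ln(V₂/V₁) = nRT ln(P₁/P₂).
W = (1.51)(8.314)(389) × ln(507/1820)
  = 4884 × ln(0.2786) = 4884 × -1.278
W_by_gas = -6242 J.

W ≈ -6.24 kJ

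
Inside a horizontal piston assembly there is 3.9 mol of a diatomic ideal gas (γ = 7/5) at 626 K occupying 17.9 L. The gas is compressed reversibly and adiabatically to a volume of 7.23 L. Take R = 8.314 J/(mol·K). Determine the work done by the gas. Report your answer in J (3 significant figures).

Adiabatic: TV^(γ−1) = const with γ = 7/5.
T₂ = T₁ (V₁/V₂)^(γ−1) = 626 × (17.9/7.23)^0.4 = 626 × 1.437 = 899.6 K.
W_by = nCᵥ(T₁ − T₂) = (3.9)(20.79)(626 − 899.6) = -22180 J.

W ≈ -22200 J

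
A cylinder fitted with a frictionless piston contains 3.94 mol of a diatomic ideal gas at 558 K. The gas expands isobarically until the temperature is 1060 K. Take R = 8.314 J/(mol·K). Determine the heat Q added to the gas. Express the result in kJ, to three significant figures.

Q ≈ 57.6 kJ

Isobaric: W = nRΔT = (3.94)(8.314)(502) = 16444 J.
ΔU = nCᵥΔT with Cᵥ = 5R/2: ΔU = (3.94)(20.79)(502) = 41110 J.
Q = ΔU + W = 41110 + 16444 = 57554 J.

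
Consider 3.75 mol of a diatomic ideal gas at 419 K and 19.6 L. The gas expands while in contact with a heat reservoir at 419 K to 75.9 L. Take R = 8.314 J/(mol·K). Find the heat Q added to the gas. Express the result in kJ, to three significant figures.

Q ≈ 17.7 kJ

Isothermal ⇒ ΔU = 0, so Q = W = nRT ln(V₂/V₁).
Q = (3.75)(8.314)(419) ln(75.9/19.6) = 13063 × 1.354 = 17686 J.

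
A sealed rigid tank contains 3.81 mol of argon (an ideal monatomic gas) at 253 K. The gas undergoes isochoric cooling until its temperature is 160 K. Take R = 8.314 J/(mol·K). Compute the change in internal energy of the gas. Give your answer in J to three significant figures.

ΔU ≈ -4420 J

Constant volume ⇒ W = 0, so Q = ΔU = nCᵥΔT with Cᵥ = 3R/2 = 12.47 J/(mol·K).
ΔU = (3.81)(12.47)(160 − 253) = -4419 J.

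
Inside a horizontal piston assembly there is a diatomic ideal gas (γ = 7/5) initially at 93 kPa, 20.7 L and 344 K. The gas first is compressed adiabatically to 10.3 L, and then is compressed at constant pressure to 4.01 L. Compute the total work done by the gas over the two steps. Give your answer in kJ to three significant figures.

Step 1 (adiabatic): W = (P₁V₁ − P₂V₂)/(γ−1) = (1925 − 2545)/0.4 = -1550 J.
After step 1: P = 247.1 kPa, V = 10.3 L, T = 454.8 K.
Step 2 (isobaric): W = PΔV = (247.1 kPa)(4.01 − 10.3 L) = -1554 J.
W_total = -1550 − 1554 = -3104 J.

W_total ≈ -3.10 kJ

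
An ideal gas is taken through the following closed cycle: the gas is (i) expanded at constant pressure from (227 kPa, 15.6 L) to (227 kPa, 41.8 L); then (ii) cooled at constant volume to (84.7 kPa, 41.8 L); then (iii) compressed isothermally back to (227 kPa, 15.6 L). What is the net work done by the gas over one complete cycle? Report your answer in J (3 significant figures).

W_net ≈ 2460 J

Leg (i): W = PΔV = (227)(41.8 − 15.6) = 5947 J.
Leg (ii): W = 0.
Leg (iii): W = PᵢVᵢ ln(V_f/Vᵢ) = (3540) ln(15.6/41.8) = -3490 J.
W_net = 5947 − 3490 = 2458 J.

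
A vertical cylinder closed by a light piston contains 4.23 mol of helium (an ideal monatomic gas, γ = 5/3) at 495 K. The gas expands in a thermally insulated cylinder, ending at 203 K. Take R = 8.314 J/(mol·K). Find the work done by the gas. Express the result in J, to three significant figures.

W ≈ 15400 J

Adiabatic ⇒ Q = 0, so W_by = −ΔU = nCᵥ(T₁ − T₂).
Cᵥ = 3R/2 = 12.47 J/(mol·K).
W = (4.23)(12.47)(495 − 203) = 15404 J.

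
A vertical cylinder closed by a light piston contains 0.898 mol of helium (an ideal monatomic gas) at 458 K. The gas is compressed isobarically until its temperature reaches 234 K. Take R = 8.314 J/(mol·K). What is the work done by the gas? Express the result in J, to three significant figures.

W ≈ -1670 J

Isobaric: W = P ΔV = nR ΔT.
W = (0.898)(8.314)(234 − 458) = -1672 J.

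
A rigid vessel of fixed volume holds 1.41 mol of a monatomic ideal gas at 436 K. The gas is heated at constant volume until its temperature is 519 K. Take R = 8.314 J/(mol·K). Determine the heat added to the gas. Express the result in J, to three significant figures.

Constant volume ⇒ W = 0, so Q = ΔU = nCᵥΔT with Cᵥ = 3R/2 = 12.47 J/(mol·K).
ΔU = (1.41)(12.47)(519 − 436) = 1459 J.

Q ≈ 1460 J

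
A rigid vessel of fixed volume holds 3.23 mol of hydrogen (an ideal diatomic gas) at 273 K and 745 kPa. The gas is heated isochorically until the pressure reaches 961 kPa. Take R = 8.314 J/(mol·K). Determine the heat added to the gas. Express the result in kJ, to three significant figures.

Q ≈ 5.31 kJ

Constant volume ⇒ W = 0, so Q = ΔU = nCᵥΔT with Cᵥ = 5R/2 = 20.79 J/(mol·K).
At constant V, T₂/T₁ = P₂/P₁ ⇒ ΔT = T₁(P₂/P₁ − 1) = 273·(961/745 − 1) = 79.15 K.
ΔU = (3.23)(20.79)(79.15) = 5314 J.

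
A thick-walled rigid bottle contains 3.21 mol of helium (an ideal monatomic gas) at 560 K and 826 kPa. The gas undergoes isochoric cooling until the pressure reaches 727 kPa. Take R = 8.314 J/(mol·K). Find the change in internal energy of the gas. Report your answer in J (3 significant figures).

ΔU ≈ -2690 J

Constant volume ⇒ W = 0, so Q = ΔU = nCᵥΔT with Cᵥ = 3R/2 = 12.47 J/(mol·K).
At constant V, T₂/T₁ = P₂/P₁ ⇒ ΔT = T₁(P₂/P₁ − 1) = 560·(727/826 − 1) = -67.12 K.
ΔU = (3.21)(12.47)(-67.12) = -2687 J.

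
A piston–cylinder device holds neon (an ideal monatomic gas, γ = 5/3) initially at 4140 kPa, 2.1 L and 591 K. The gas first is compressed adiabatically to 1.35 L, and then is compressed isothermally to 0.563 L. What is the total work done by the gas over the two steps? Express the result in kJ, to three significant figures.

Step 1 (adiabatic): W = (P₁V₁ − P₂V₂)/(γ−1) = (8694 − 11672)/0.667 = -4467 J.
After step 1: P = 8646 kPa, V = 1.35 L, T = 793.4 K.
Step 2 (isothermal): W = P₁V₁ ln(V₂/V₁) = (11672) ln(0.563/1.35) = -10208 J.
W_total = -4467 − 10208 = -14675 J.

W_total ≈ -14.7 kJ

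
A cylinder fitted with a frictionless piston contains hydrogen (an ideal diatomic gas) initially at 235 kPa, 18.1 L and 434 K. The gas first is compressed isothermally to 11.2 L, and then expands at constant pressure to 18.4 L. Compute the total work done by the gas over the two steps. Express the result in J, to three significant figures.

W_total ≈ 693 J

Step 1 (isothermal): W = P₁V₁ ln(V₂/V₁) = (4254) ln(11.2/18.1) = -2042 J.
After step 1: P = 379.8 kPa, V = 11.2 L, T = 434 K.
Step 2 (isobaric): W = PΔV = (379.8 kPa)(18.4 − 11.2 L) = 2734 J.
W_total = -2042 + 2734 = 692.7 J.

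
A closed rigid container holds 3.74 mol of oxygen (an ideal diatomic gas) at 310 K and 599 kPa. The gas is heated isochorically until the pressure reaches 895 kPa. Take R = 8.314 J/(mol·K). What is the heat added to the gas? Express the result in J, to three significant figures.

Q ≈ 11900 J

Constant volume ⇒ W = 0, so Q = ΔU = nCᵥΔT with Cᵥ = 5R/2 = 20.79 J/(mol·K).
At constant V, T₂/T₁ = P₂/P₁ ⇒ ΔT = T₁(P₂/P₁ − 1) = 310·(895/599 − 1) = 153.2 K.
ΔU = (3.74)(20.79)(153.2) = 11908 J.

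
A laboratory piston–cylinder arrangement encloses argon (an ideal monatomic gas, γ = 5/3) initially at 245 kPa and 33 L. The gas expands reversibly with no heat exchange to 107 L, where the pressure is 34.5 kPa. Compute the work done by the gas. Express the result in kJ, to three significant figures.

Adiabatic: W = (P₁V₁ − P₂V₂)/(γ − 1) with γ = 5/3.
P₁V₁ = 8085 J, P₂V₂ = 3692 J.
W = (8085 − 3692) / 0.6667 = 6590 J.

W ≈ 6.59 kJ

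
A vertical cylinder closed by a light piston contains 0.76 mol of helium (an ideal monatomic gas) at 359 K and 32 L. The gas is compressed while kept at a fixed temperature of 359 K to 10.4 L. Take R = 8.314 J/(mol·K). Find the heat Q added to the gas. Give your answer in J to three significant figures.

Isothermal ⇒ ΔU = 0, so Q = W = nRT ln(V₂/V₁).
Q = (0.76)(8.314)(359) ln(10.4/32) = 2268 × -1.124 = -2550 J.

Q ≈ -2550 J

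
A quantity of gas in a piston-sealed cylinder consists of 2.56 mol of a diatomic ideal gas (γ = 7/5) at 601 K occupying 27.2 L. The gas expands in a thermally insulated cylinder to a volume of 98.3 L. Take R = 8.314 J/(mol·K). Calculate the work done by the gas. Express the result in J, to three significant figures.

Adiabatic: TV^(γ−1) = const with γ = 7/5.
T₂ = T₁ (V₁/V₂)^(γ−1) = 601 × (27.2/98.3)^0.4 = 601 × 0.5981 = 359.5 K.
W_by = nCᵥ(T₁ − T₂) = (2.56)(20.79)(601 − 359.5) = 12851 J.

W ≈ 12900 J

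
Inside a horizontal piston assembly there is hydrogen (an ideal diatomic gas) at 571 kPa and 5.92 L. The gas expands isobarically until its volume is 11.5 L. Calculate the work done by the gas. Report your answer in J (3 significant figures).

W ≈ 3190 J

Isobaric: W = P ΔV.
W = (571 kPa)(11.5 − 5.92 L) = (571)(5.58) = 3186 J.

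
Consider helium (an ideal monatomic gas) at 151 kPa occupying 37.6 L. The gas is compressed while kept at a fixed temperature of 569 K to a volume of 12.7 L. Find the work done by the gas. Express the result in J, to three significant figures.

Isothermal: W = nRT ln(V₂/V₁) = P₁V₁ ln(V₂/V₁).
P₁V₁ = (151 kPa)(37.6 L) = 5678 J.
W = 5678 × ln(12.7/37.6) = 5678 × -1.085
W_by_gas = -6162 J.

W ≈ -6160 J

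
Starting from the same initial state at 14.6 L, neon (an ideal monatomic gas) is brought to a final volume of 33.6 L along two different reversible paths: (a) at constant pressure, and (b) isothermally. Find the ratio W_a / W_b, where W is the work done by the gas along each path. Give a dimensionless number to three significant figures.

Path (a) isobaric: W = P₁(V₂ − V₁) → W_a/(P₁V₁) = 1.301.
Path (b) isothermal: W = P₁V₁ ln(V₂/V₁) → W_b/(P₁V₁) = 0.8335.
W_a / W_b = 1.301 / 0.8335 = 1.561.

W_a / W_b ≈ 1.56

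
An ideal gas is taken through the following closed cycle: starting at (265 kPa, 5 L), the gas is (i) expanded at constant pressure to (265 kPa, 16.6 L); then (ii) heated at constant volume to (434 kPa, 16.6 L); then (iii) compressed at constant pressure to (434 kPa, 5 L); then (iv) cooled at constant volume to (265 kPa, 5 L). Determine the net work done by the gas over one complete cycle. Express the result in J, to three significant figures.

Constant-volume legs do no work.
W(i) = (265)(16.6 − 5) = 3074 J; W(iii) = (434)(5 − 16.6) = -5034 J.
W_net = 3074 − 5034 = -1960 J (the counter-clockwise enclosed area).

W_net ≈ -1960 J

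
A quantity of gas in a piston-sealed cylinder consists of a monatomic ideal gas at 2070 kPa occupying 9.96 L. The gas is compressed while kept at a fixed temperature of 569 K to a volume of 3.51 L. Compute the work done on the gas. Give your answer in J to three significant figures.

Isothermal: W = nRT ln(V₂/V₁) = P₁V₁ ln(V₂/V₁).
P₁V₁ = (2070 kPa)(9.96 L) = 20617 J.
W = 20617 × ln(3.51/9.96) = 20617 × -1.043
W_by_gas = -21503 J; work on gas = −W_by = 21503 J.

W ≈ 21500 J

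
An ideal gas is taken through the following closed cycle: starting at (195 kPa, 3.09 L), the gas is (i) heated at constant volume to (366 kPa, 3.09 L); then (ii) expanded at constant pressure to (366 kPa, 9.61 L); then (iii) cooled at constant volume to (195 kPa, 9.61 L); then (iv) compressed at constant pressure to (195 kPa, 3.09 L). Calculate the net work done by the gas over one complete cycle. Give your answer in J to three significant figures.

Constant-volume legs do no work.
W(ii) = (366)(9.61 − 3.09) = 2386 J; W(iv) = (195)(3.09 − 9.61) = -1271 J.
W_net = 2386 − 1271 = 1115 J (the clockwise enclosed area).

W_net ≈ 1110 J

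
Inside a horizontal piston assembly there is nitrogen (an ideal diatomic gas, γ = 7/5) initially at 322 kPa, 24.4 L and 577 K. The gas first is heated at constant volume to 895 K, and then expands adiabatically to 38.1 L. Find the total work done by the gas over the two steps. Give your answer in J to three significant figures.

Step 1 (isochoric): W = 0 (constant volume).
After step 1: P = 499.5 kPa (V unchanged).
Step 2 (adiabatic): W = (P₁V₁ − P₂V₂)/(γ−1) = (12187 − 10197)/0.4 = 4974 J.
W_total = 0 + 4974 = 4974 J.

W_total ≈ 4970 J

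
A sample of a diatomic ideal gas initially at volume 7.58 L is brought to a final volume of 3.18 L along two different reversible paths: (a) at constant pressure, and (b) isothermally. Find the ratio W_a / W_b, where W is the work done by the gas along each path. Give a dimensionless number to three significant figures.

Path (a) isobaric: W = P₁(V₂ − V₁) → W_a/(P₁V₁) = -0.5805.
Path (b) isothermal: W = P₁V₁ ln(V₂/V₁) → W_b/(P₁V₁) = -0.8686.
W_a / W_b = -0.5805 / -0.8686 = 0.6683.

W_a / W_b ≈ 0.668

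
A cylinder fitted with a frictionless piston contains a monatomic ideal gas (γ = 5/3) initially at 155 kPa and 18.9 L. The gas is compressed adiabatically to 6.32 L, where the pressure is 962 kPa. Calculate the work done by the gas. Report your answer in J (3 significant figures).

W ≈ -4730 J

Adiabatic: W = (P₁V₁ − P₂V₂)/(γ − 1) with γ = 5/3.
P₁V₁ = 2930 J, P₂V₂ = 6080 J.
W = (2930 − 6080) / 0.6667 = -4726 J.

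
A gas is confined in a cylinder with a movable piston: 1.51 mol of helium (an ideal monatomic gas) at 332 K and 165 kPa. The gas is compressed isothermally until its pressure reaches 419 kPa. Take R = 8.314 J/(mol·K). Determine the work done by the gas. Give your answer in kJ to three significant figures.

W ≈ -3.88 kJ

Isothermal process: W = nRT ln(V₂/V₁) = nRT ln(P₁/P₂).
W = (1.51)(8.314)(332) × ln(165/419)
  = 4168 × ln(0.3938) = 4168 × -0.9319
W_by_gas = -3884 J.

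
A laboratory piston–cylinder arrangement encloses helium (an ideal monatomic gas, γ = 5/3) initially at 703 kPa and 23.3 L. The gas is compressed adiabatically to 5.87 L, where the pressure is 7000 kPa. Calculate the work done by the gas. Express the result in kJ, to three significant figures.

Adiabatic: W = (P₁V₁ − P₂V₂)/(γ − 1) with γ = 5/3.
P₁V₁ = 16380 J, P₂V₂ = 41090 J.
W = (16380 − 41090) / 0.6667 = -37065 J.

W ≈ -37.1 kJ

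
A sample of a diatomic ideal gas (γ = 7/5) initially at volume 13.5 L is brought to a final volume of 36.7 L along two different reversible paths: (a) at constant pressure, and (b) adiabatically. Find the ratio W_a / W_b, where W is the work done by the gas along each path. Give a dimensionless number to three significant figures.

Path (a) isobaric: W = P₁(V₂ − V₁) → W_a/(P₁V₁) = 1.719.
Path (b) adiabatic: W = P₁V₁(1 − (V₁/V₂)^(γ−1))/(γ−1) → W_b/(P₁V₁) = 0.8243.
W_a / W_b = 1.719 / 0.8243 = 2.085.

W_a / W_b ≈ 2.08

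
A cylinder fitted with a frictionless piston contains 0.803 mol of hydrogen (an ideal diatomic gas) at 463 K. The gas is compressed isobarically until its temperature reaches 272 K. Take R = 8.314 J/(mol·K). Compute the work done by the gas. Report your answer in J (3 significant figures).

W ≈ -1280 J

Isobaric: W = P ΔV = nR ΔT.
W = (0.803)(8.314)(272 − 463) = -1275 J.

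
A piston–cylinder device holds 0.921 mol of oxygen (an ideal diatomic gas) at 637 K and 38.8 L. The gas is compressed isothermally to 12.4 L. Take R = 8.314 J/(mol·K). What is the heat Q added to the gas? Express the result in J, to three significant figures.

Isothermal ⇒ ΔU = 0, so Q = W = nRT ln(V₂/V₁).
Q = (0.921)(8.314)(637) ln(12.4/38.8) = 4878 × -1.141 = -5564 J.

Q ≈ -5560 J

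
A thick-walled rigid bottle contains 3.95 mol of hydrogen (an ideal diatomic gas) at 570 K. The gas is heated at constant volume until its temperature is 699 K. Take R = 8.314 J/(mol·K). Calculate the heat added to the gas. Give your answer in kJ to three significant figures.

Q ≈ 10.6 kJ

Constant volume ⇒ W = 0, so Q = ΔU = nCᵥΔT with Cᵥ = 5R/2 = 20.79 J/(mol·K).
ΔU = (3.95)(20.79)(699 − 570) = 10591 J.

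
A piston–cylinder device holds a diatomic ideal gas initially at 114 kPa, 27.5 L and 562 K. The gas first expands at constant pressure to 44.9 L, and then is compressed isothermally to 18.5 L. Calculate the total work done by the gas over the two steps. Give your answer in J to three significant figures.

W_total ≈ -2550 J

Step 1 (isobaric): W = PΔV = (114 kPa)(44.9 − 27.5 L) = 1984 J.
After step 1: P = 114 kPa, V = 44.9 L, T = 917.6 K.
Step 2 (isothermal): W = P₁V₁ ln(V₂/V₁) = (5119) ln(18.5/44.9) = -4538 J.
W_total = 1984 − 4538 = -2555 J.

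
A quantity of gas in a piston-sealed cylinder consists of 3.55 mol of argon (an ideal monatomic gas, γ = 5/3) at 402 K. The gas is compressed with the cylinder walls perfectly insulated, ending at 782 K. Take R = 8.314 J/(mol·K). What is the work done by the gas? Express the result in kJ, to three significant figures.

Adiabatic ⇒ Q = 0, so W_by = −ΔU = nCᵥ(T₁ − T₂).
Cᵥ = 3R/2 = 12.47 J/(mol·K).
W = (3.55)(12.47)(402 − 782) = -16823 J.

W ≈ -16.8 kJ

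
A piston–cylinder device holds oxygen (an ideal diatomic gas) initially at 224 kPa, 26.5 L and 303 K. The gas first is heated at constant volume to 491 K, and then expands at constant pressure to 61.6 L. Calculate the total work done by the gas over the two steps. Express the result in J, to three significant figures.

W_total ≈ 12700 J

Step 1 (isochoric): W = 0 (constant volume).
After step 1: P = 363 kPa (V unchanged).
Step 2 (isobaric): W = PΔV = (363 kPa)(61.6 − 26.5 L) = 12741 J.
W_total = 0 + 12741 = 12741 J.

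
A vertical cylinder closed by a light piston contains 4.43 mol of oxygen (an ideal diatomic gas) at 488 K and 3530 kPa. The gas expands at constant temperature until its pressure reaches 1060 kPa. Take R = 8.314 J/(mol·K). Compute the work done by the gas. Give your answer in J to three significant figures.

W ≈ 21600 J

Isothermal process: W = nRT ln(V₂/V₁) = nRT ln(P₁/P₂).
W = (4.43)(8.314)(488) × ln(3530/1060)
  = 17974 × ln(3.33) = 17974 × 1.203
W_by_gas = 21623 J.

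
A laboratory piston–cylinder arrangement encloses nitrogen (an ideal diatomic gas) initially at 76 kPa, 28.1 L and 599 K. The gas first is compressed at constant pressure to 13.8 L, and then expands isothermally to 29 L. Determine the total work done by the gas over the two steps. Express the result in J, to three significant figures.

Step 1 (isobaric): W = PΔV = (76 kPa)(13.8 − 28.1 L) = -1087 J.
After step 1: P = 76 kPa, V = 13.8 L, T = 294.2 K.
Step 2 (isothermal): W = P₁V₁ ln(V₂/V₁) = (1049) ln(29/13.8) = 778.9 J.
W_total = -1087 + 778.9 = -307.9 J.

W_total ≈ -308 J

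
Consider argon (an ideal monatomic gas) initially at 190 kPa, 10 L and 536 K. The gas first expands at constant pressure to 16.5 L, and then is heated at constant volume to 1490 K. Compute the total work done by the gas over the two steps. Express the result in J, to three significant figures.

W_total ≈ 1240 J

Step 1 (isobaric): W = PΔV = (190 kPa)(16.5 − 10 L) = 1235 J.
Step 2 (isochoric): W = 0 (constant volume).
W_total = 1235 + 0 = 1235 J.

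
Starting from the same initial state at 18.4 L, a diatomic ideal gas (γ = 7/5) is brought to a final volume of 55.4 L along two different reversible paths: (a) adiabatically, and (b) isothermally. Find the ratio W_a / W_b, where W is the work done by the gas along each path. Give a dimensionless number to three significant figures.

Path (a) adiabatic: W = P₁V₁(1 − (V₁/V₂)^(γ−1))/(γ−1) → W_a/(P₁V₁) = 0.8913.
Path (b) isothermal: W = P₁V₁ ln(V₂/V₁) → W_b/(P₁V₁) = 1.102.
W_a / W_b = 0.8913 / 1.102 = 0.8087.

W_a / W_b ≈ 0.809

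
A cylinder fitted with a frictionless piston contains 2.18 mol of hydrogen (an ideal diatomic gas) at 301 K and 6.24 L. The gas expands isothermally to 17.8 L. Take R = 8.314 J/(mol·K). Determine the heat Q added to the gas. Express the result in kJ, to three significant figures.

Q ≈ 5.72 kJ

Isothermal ⇒ ΔU = 0, so Q = W = nRT ln(V₂/V₁).
Q = (2.18)(8.314)(301) ln(17.8/6.24) = 5455 × 1.048 = 5719 J.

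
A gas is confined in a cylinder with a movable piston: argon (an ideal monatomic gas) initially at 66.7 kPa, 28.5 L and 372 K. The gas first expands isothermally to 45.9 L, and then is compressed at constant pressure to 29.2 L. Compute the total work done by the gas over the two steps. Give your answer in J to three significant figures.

W_total ≈ 214 J

Step 1 (isothermal): W = P₁V₁ ln(V₂/V₁) = (1901) ln(45.9/28.5) = 905.9 J.
After step 1: P = 41.42 kPa, V = 45.9 L, T = 372 K.
Step 2 (isobaric): W = PΔV = (41.42 kPa)(29.2 − 45.9 L) = -691.6 J.
W_total = 905.9 − 691.6 = 214.3 J.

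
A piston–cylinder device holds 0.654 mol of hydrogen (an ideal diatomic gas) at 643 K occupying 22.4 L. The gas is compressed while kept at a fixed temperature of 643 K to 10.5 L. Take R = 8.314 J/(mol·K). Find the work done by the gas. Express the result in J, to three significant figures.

W ≈ -2650 J

Isothermal: W = nRT ln(V₂/V₁).
W = (0.654)(8.314)(643) × ln(10.5/22.4)
  = 3496 × -0.7577
W_by_gas = -2649 J.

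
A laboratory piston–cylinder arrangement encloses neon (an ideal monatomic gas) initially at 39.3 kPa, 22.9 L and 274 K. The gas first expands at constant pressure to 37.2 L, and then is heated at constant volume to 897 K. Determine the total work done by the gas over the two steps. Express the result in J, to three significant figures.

W_total ≈ 562 J

Step 1 (isobaric): W = PΔV = (39.3 kPa)(37.2 − 22.9 L) = 562 J.
Step 2 (isochoric): W = 0 (constant volume).
W_total = 562 + 0 = 562 J.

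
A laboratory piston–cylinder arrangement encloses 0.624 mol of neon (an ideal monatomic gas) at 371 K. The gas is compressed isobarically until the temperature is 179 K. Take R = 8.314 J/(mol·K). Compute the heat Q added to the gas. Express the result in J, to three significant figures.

Isobaric: W = nRΔT = (0.624)(8.314)(-192) = -996.1 J.
ΔU = nCᵥΔT with Cᵥ = 3R/2: ΔU = (0.624)(12.47)(-192) = -1494 J.
Q = ΔU + W = -1494 − 996.1 = -2490 J.

Q ≈ -2490 J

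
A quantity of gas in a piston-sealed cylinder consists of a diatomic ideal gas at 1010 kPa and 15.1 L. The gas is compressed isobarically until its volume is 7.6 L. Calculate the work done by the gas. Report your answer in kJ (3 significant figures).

Isobaric: W = P ΔV.
W = (1010 kPa)(7.6 − 15.1 L) = (1010)(-7.5) = -7575 J.

W ≈ -7.58 kJ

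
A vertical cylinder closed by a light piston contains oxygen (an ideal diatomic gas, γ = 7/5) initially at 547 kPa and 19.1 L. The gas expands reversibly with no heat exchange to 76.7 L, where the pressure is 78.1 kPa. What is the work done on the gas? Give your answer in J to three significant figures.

W ≈ -11100 J

Adiabatic: W = (P₁V₁ − P₂V₂)/(γ − 1) with γ = 7/5.
P₁V₁ = 10448 J, P₂V₂ = 5990 J.
W = (10448 − 5990) / 0.4 = 11144 J.
Work on gas = −W_by = -11144 J.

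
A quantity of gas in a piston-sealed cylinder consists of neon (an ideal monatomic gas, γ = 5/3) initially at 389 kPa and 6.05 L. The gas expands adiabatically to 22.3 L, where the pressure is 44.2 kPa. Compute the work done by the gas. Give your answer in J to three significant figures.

Adiabatic: W = (P₁V₁ − P₂V₂)/(γ − 1) with γ = 5/3.
P₁V₁ = 2353 J, P₂V₂ = 985.7 J.
W = (2353 − 985.7) / 0.6667 = 2052 J.

W ≈ 2050 J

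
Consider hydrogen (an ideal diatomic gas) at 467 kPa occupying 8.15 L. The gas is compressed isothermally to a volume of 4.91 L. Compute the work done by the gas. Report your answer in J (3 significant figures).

Isothermal: W = nRT ln(V₂/V₁) = P₁V₁ ln(V₂/V₁).
P₁V₁ = (467 kPa)(8.15 L) = 3806 J.
W = 3806 × ln(4.91/8.15) = 3806 × -0.5067
W_by_gas = -1929 J.

W ≈ -1930 J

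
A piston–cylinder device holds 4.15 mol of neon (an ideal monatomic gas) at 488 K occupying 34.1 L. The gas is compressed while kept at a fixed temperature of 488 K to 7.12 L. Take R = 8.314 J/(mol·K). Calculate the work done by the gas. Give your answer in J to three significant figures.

W ≈ -26400 J

Isothermal: W = nRT ln(V₂/V₁).
W = (4.15)(8.314)(488) × ln(7.12/34.1)
  = 16838 × -1.566
W_by_gas = -26374 J.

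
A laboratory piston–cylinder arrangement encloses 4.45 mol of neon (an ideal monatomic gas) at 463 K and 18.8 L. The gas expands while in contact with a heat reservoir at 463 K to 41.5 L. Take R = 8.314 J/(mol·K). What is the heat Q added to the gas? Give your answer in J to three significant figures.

Q ≈ 13600 J

Isothermal ⇒ ΔU = 0, so Q = W = nRT ln(V₂/V₁).
Q = (4.45)(8.314)(463) ln(41.5/18.8) = 17130 × 0.7918 = 13564 J.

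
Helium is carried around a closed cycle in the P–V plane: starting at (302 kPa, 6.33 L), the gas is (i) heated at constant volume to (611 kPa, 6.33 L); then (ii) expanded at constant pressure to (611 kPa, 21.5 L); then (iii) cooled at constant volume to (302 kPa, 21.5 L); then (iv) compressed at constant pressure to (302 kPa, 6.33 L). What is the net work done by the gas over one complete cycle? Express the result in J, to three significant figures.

W_net ≈ 4690 J

Constant-volume legs do no work.
W(ii) = (611)(21.5 − 6.33) = 9269 J; W(iv) = (302)(6.33 − 21.5) = -4581 J.
W_net = 9269 − 4581 = 4688 J (the clockwise enclosed area).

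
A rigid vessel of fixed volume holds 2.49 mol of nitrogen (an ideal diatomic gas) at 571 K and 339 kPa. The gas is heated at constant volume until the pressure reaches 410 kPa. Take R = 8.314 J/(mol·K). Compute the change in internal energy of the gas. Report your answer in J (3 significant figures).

ΔU ≈ 6190 J

Constant volume ⇒ W = 0, so Q = ΔU = nCᵥΔT with Cᵥ = 5R/2 = 20.79 J/(mol·K).
At constant V, T₂/T₁ = P₂/P₁ ⇒ ΔT = T₁(P₂/P₁ − 1) = 571·(410/339 − 1) = 119.6 K.
ΔU = (2.49)(20.79)(119.6) = 6189 J.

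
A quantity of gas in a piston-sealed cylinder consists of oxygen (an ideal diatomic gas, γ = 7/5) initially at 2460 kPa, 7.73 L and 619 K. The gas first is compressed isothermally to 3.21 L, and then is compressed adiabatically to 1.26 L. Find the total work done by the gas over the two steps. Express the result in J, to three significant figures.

Step 1 (isothermal): W = P₁V₁ ln(V₂/V₁) = (19016) ln(3.21/7.73) = -16712 J.
After step 1: P = 5924 kPa, V = 3.21 L, T = 619 K.
Step 2 (adiabatic): W = (P₁V₁ − P₂V₂)/(γ−1) = (19016 − 27642)/0.4 = -21565 J.
W_total = -16712 − 21565 = -38277 J.

W_total ≈ -38300 J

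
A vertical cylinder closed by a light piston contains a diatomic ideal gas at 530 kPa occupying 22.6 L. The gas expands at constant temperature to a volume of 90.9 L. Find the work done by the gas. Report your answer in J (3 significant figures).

Isothermal: W = nRT ln(V₂/V₁) = P₁V₁ ln(V₂/V₁).
P₁V₁ = (530 kPa)(22.6 L) = 11978 J.
W = 11978 × ln(90.9/22.6) = 11978 × 1.392
W_by_gas = 16671 J.

W ≈ 16700 J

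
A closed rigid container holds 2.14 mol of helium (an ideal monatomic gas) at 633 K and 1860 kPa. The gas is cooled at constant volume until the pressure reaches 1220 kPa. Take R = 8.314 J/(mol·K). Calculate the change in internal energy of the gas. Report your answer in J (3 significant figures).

Constant volume ⇒ W = 0, so Q = ΔU = nCᵥΔT with Cᵥ = 3R/2 = 12.47 J/(mol·K).
At constant V, T₂/T₁ = P₂/P₁ ⇒ ΔT = T₁(P₂/P₁ − 1) = 633·(1220/1860 − 1) = -217.8 K.
ΔU = (2.14)(12.47)(-217.8) = -5813 J.

ΔU ≈ -5810 J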